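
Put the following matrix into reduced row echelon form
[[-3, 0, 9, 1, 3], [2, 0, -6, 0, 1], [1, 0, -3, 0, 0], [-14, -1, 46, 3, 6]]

[[1, 0, -3, 0, 0], [0, 1, -4, 0, 0], [0, 0, 0, 1, 0], [0, 0, 0, 0, 1]]

r1 -> -1/3·r1
  [   1   0  -3  -1/3  -1 ]
  [   2   0  -6     0   1 ]
  [   1   0  -3     0   0 ]
  [ -14  -1  46     3   6 ]
r2 -> r2 − 2·r1
  [   1   0  -3  -1/3  -1 ]
  [   0   0   0   2/3   3 ]
  [   1   0  -3     0   0 ]
  [ -14  -1  46     3   6 ]
r3 -> r3 − r1
  [   1   0  -3  -1/3  -1 ]
  [   0   0   0   2/3   3 ]
  [   0   0   0   1/3   1 ]
  [ -14  -1  46     3   6 ]
r4 -> r4 + 14·r1
  [ 1   0  -3  -1/3  -1 ]
  [ 0   0   0   2/3   3 ]
  [ 0   0   0   1/3   1 ]
  [ 0  -1   4  -5/3  -8 ]
r2 <=> r4
  [ 1   0  -3  -1/3  -1 ]
  [ 0  -1   4  -5/3  -8 ]
  [ 0   0   0   1/3   1 ]
  [ 0   0   0   2/3   3 ]
r2 -> -1·r2
  [ 1  0  -3  -1/3  -1 ]
  [ 0  1  -4   5/3   8 ]
  [ 0  0   0   1/3   1 ]
  [ 0  0   0   2/3   3 ]
r3 -> 3·r3
  [ 1  0  -3  -1/3  -1 ]
  [ 0  1  -4   5/3   8 ]
  [ 0  0   0     1   3 ]
  [ 0  0   0   2/3   3 ]
r4 -> r4 − 2/3·r3
  [ 1  0  -3  -1/3  -1 ]
  [ 0  1  -4   5/3   8 ]
  [ 0  0   0     1   3 ]
  [ 0  0   0     0   1 ]
r3 -> r3 − 3·r4
  [ 1  0  -3  -1/3  -1 ]
  [ 0  1  -4   5/3   8 ]
  [ 0  0   0     1   0 ]
  [ 0  0   0     0   1 ]
r2 -> r2 − 8·r4
  [ 1  0  -3  -1/3  -1 ]
  [ 0  1  -4   5/3   0 ]
  [ 0  0   0     1   0 ]
  [ 0  0   0     0   1 ]
r1 -> r1 + r4
  [ 1  0  -3  -1/3  0 ]
  [ 0  1  -4   5/3  0 ]
  [ 0  0   0     1  0 ]
  [ 0  0   0     0  1 ]
r2 -> r2 − 5/3·r3
  [ 1  0  -3  -1/3  0 ]
  [ 0  1  -4     0  0 ]
  [ 0  0   0     1  0 ]
  [ 0  0   0     0  1 ]
r1 -> r1 + 1/3·r3
  [ 1  0  -3  0  0 ]
  [ 0  1  -4  0  0 ]
  [ 0  0   0  1  0 ]
  [ 0  0   0  0  1 ]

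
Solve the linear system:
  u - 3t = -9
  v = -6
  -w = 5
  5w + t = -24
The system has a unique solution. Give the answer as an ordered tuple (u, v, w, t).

(-6, -6, -5, 1)

Form the augmented matrix and row-reduce:
  [ 1  0   0  -3  |   -9 ]
  [ 0  1   0   0  |   -6 ]
  [ 0  0  -1   0  |    5 ]
  [ 0  0   5   1  |  -24 ]
r3 ← -1·r3
  [ 1  0  0  -3  |   -9 ]
  [ 0  1  0   0  |   -6 ]
  [ 0  0  1   0  |   -5 ]
  [ 0  0  5   1  |  -24 ]
r4 ← r4 − 5·r3
  [ 1  0  0  -3  |  -9 ]
  [ 0  1  0   0  |  -6 ]
  [ 0  0  1   0  |  -5 ]
  [ 0  0  0   1  |   1 ]
r1 ← r1 + 3·r4
  [ 1  0  0  0  |  -6 ]
  [ 0  1  0  0  |  -6 ]
  [ 0  0  1  0  |  -5 ]
  [ 0  0  0  1  |   1 ]
Reading off the last column: u = -6, v = -6, w = -5, t = 1.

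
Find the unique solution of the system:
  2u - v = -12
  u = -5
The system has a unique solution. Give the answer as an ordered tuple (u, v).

(-5, 2)

Form the augmented matrix and row-reduce:
  [ 2  -1  |  -12 ]
  [ 1   0  |   -5 ]
ρ1 := 1/2·ρ1
ρ2 := ρ2 − ρ1
ρ2 := 2·ρ2
ρ1 := ρ1 + 1/2·ρ2
Reading off the last column: u = -5, v = 2.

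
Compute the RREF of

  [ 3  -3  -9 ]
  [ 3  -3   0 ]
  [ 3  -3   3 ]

R1 -> 1/3·R1
  [ 1  -1  -3 ]
  [ 3  -3   0 ]
  [ 3  -3   3 ]
R2 -> R2 − 3·R1
  [ 1  -1  -3 ]
  [ 0   0   9 ]
  [ 3  -3   3 ]
R3 -> R3 − 3·R1
  [ 1  -1  -3 ]
  [ 0   0   9 ]
  [ 0   0  12 ]
R2 -> 1/9·R2
  [ 1  -1  -3 ]
  [ 0   0   1 ]
  [ 0   0  12 ]
R3 -> R3 − 12·R2
  [ 1  -1  -3 ]
  [ 0   0   1 ]
  [ 0   0   0 ]
R1 -> R1 + 3·R2
  [ 1  -1  0 ]
  [ 0   0  1 ]
  [ 0   0  0 ]

[[1, -1, 0], [0, 0, 1], [0, 0, 0]]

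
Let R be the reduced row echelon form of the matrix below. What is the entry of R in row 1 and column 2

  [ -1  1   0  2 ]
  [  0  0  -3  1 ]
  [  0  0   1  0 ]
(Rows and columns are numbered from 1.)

-1

R1 → -1·R1
R2 → -1/3·R2
R3 → R3 − R2
R3 → 3·R3
R2 → R2 + 1/3·R3
R1 → R1 + 2·R3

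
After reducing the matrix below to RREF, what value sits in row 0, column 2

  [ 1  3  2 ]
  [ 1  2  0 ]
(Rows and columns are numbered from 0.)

Subtract R1 from R2.
  [ 1   3   2 ]
  [ 0  -1  -2 ]
Multiply R2 by -1.
  [ 1  3  2 ]
  [ 0  1  2 ]
Subtract 3 times R2 from R1.
  [ 1  0  -4 ]
  [ 0  1   2 ]

-4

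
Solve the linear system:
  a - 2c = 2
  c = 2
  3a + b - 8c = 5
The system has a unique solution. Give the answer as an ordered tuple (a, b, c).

(6, 3, 2)

Form the augmented matrix and row-reduce:
  [ 1  0  -2  |  2 ]
  [ 0  0   1  |  2 ]
  [ 3  1  -8  |  5 ]
ρ3 := ρ3 − 3·ρ1
  [ 1  0  -2  |   2 ]
  [ 0  0   1  |   2 ]
  [ 0  1  -2  |  -1 ]
ρ2 <=> ρ3
  [ 1  0  -2  |   2 ]
  [ 0  1  -2  |  -1 ]
  [ 0  0   1  |   2 ]
ρ2 := ρ2 + 2·ρ3
  [ 1  0  -2  |  2 ]
  [ 0  1   0  |  3 ]
  [ 0  0   1  |  2 ]
ρ1 := ρ1 + 2·ρ3
  [ 1  0  0  |  6 ]
  [ 0  1  0  |  3 ]
  [ 0  0  1  |  2 ]
Reading off the last column: a = 6, b = 3, c = 2.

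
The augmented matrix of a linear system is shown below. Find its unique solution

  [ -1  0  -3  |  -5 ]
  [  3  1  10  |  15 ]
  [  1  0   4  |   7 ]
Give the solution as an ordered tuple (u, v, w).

Multiply ρ1 by -1.
  [ 1  0   3  |   5 ]
  [ 3  1  10  |  15 ]
  [ 1  0   4  |   7 ]
Subtract 3 times ρ1 from ρ2.
  [ 1  0  3  |  5 ]
  [ 0  1  1  |  0 ]
  [ 1  0  4  |  7 ]
Subtract ρ1 from ρ3.
  [ 1  0  3  |  5 ]
  [ 0  1  1  |  0 ]
  [ 0  0  1  |  2 ]
Subtract ρ3 from ρ2.
  [ 1  0  3  |   5 ]
  [ 0  1  0  |  -2 ]
  [ 0  0  1  |   2 ]
Subtract 3 times ρ3 from ρ1.
  [ 1  0  0  |  -1 ]
  [ 0  1  0  |  -2 ]
  [ 0  0  1  |   2 ]
Reading off the last column: u = -1, v = -2, w = 2.

(-1, -2, 2)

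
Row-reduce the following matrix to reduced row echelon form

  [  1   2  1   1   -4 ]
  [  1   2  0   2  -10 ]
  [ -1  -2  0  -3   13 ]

[[1, 2, 0, 0, -4], [0, 0, 1, 0, 3], [0, 0, 0, 1, -3]]

Subtract ρ1 from ρ2.
  [  1   2   1   1  -4 ]
  [  0   0  -1   1  -6 ]
  [ -1  -2   0  -3  13 ]
Add ρ1 to ρ3.
  [ 1  2   1   1  -4 ]
  [ 0  0  -1   1  -6 ]
  [ 0  0   1  -2   9 ]
Multiply ρ2 by -1.
  [ 1  2  1   1  -4 ]
  [ 0  0  1  -1   6 ]
  [ 0  0  1  -2   9 ]
Subtract ρ2 from ρ3.
  [ 1  2  1   1  -4 ]
  [ 0  0  1  -1   6 ]
  [ 0  0  0  -1   3 ]
Multiply ρ3 by -1.
  [ 1  2  1   1  -4 ]
  [ 0  0  1  -1   6 ]
  [ 0  0  0   1  -3 ]
Add ρ3 to ρ2.
  [ 1  2  1  1  -4 ]
  [ 0  0  1  0   3 ]
  [ 0  0  0  1  -3 ]
Subtract ρ3 from ρ1.
  [ 1  2  1  0  -1 ]
  [ 0  0  1  0   3 ]
  [ 0  0  0  1  -3 ]
Subtract ρ2 from ρ1.
  [ 1  2  0  0  -4 ]
  [ 0  0  1  0   3 ]
  [ 0  0  0  1  -3 ]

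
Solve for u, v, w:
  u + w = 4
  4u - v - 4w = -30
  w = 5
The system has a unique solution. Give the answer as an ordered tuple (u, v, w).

Form the augmented matrix and row-reduce:
  [ 1   0   1  |    4 ]
  [ 4  -1  -4  |  -30 ]
  [ 0   0   1  |    5 ]
R2 → R2 − 4·R1
R2 → -1·R2
R2 → R2 − 8·R3
R1 → R1 − R3
Reading off the last column: u = -1, v = 6, w = 5.

(-1, 6, 5)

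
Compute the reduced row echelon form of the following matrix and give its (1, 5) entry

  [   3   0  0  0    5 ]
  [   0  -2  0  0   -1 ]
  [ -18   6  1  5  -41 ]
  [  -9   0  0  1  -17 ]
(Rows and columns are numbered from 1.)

Multiply R1 by 1/3.
Add 18 times R1 to R3.
Add 9 times R1 to R4.
Multiply R2 by -1/2.
Subtract 6 times R2 from R3.
Subtract 5 times R4 from R3.

5/3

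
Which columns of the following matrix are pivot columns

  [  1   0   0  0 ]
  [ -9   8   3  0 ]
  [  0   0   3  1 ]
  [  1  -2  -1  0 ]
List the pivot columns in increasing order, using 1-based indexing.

r2 := r2 + 9·r1
  [ 1   0   0  0 ]
  [ 0   8   3  0 ]
  [ 0   0   3  1 ]
  [ 1  -2  -1  0 ]
r4 := r4 − r1
  [ 1   0   0  0 ]
  [ 0   8   3  0 ]
  [ 0   0   3  1 ]
  [ 0  -2  -1  0 ]
r2 := 1/8·r2
  [ 1   0    0  0 ]
  [ 0   1  3/8  0 ]
  [ 0   0    3  1 ]
  [ 0  -2   -1  0 ]
r4 := r4 + 2·r2
  [ 1  0     0  0 ]
  [ 0  1   3/8  0 ]
  [ 0  0     3  1 ]
  [ 0  0  -1/4  0 ]
r3 := 1/3·r3
  [ 1  0     0    0 ]
  [ 0  1   3/8    0 ]
  [ 0  0     1  1/3 ]
  [ 0  0  -1/4    0 ]
r4 := r4 + 1/4·r3
  [ 1  0    0     0 ]
  [ 0  1  3/8     0 ]
  [ 0  0    1   1/3 ]
  [ 0  0    0  1/12 ]
r4 := 12·r4
  [ 1  0    0    0 ]
  [ 0  1  3/8    0 ]
  [ 0  0    1  1/3 ]
  [ 0  0    0    1 ]
r3 := r3 − 1/3·r4
  [ 1  0    0  0 ]
  [ 0  1  3/8  0 ]
  [ 0  0    1  0 ]
  [ 0  0    0  1 ]
r2 := r2 − 3/8·r3
  [ 1  0  0  0 ]
  [ 0  1  0  0 ]
  [ 0  0  1  0 ]
  [ 0  0  0  1 ]
Pivot columns are the columns containing a leading 1.

1, 2, 3, 4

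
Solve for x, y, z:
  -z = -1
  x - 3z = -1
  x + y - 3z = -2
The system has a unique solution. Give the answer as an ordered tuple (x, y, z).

Form the augmented matrix and row-reduce:
  [ 0  0  -1  |  -1 ]
  [ 1  0  -3  |  -1 ]
  [ 1  1  -3  |  -2 ]
ρ1 <=> ρ2
  [ 1  0  -3  |  -1 ]
  [ 0  0  -1  |  -1 ]
  [ 1  1  -3  |  -2 ]
ρ3 -> ρ3 − ρ1
  [ 1  0  -3  |  -1 ]
  [ 0  0  -1  |  -1 ]
  [ 0  1   0  |  -1 ]
ρ2 <=> ρ3
  [ 1  0  -3  |  -1 ]
  [ 0  1   0  |  -1 ]
  [ 0  0  -1  |  -1 ]
ρ3 -> -1·ρ3
  [ 1  0  -3  |  -1 ]
  [ 0  1   0  |  -1 ]
  [ 0  0   1  |   1 ]
ρ1 -> ρ1 + 3·ρ3
  [ 1  0  0  |   2 ]
  [ 0  1  0  |  -1 ]
  [ 0  0  1  |   1 ]
Reading off the last column: x = 2, y = -1, z = 1.

(2, -1, 1)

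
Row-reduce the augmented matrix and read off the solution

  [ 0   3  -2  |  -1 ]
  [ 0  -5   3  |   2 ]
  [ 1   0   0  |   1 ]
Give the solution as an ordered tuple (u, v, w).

R1 ↔ R3
  [ 1   0   0  |   1 ]
  [ 0  -5   3  |   2 ]
  [ 0   3  -2  |  -1 ]
R2 := -1/5·R2
  [ 1  0     0  |     1 ]
  [ 0  1  -3/5  |  -2/5 ]
  [ 0  3    -2  |    -1 ]
R3 := R3 − 3·R2
  [ 1  0     0  |     1 ]
  [ 0  1  -3/5  |  -2/5 ]
  [ 0  0  -1/5  |   1/5 ]
R3 := -5·R3
  [ 1  0     0  |     1 ]
  [ 0  1  -3/5  |  -2/5 ]
  [ 0  0     1  |    -1 ]
R2 := R2 + 3/5·R3
  [ 1  0  0  |   1 ]
  [ 0  1  0  |  -1 ]
  [ 0  0  1  |  -1 ]
Reading off the last column: u = 1, v = -1, w = -1.

(1, -1, -1)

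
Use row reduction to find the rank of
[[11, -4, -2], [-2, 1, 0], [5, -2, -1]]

rank = 3

r1 → 1/11·r1
  [  1  -4/11  -2/11 ]
  [ -2      1      0 ]
  [  5     -2     -1 ]
r2 → r2 + 2·r1
  [ 1  -4/11  -2/11 ]
  [ 0   3/11  -4/11 ]
  [ 5     -2     -1 ]
r3 → r3 − 5·r1
  [ 1  -4/11  -2/11 ]
  [ 0   3/11  -4/11 ]
  [ 0  -2/11  -1/11 ]
r2 → 11/3·r2
  [ 1  -4/11  -2/11 ]
  [ 0      1   -4/3 ]
  [ 0  -2/11  -1/11 ]
r3 → r3 + 2/11·r2
  [ 1  -4/11  -2/11 ]
  [ 0      1   -4/3 ]
  [ 0      0   -1/3 ]
r3 → -3·r3
  [ 1  -4/11  -2/11 ]
  [ 0      1   -4/3 ]
  [ 0      0      1 ]
r2 → r2 + 4/3·r3
  [ 1  -4/11  -2/11 ]
  [ 0      1      0 ]
  [ 0      0      1 ]
r1 → r1 + 2/11·r3
  [ 1  -4/11  0 ]
  [ 0      1  0 ]
  [ 0      0  1 ]
r1 → r1 + 4/11·r2
  [ 1  0  0 ]
  [ 0  1  0 ]
  [ 0  0  1 ]
The reduced form has 3 nonzero rows.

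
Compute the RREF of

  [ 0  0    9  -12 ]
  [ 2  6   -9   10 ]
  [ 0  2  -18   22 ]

[[1, 0, 0, 2], [0, 1, 0, -1], [0, 0, 1, -4/3]]

ρ1 <-> ρ2
  [ 2  6   -9   10 ]
  [ 0  0    9  -12 ]
  [ 0  2  -18   22 ]
ρ1 ← 1/2·ρ1
  [ 1  3  -9/2    5 ]
  [ 0  0     9  -12 ]
  [ 0  2   -18   22 ]
ρ2 <-> ρ3
  [ 1  3  -9/2    5 ]
  [ 0  2   -18   22 ]
  [ 0  0     9  -12 ]
ρ2 ← 1/2·ρ2
  [ 1  3  -9/2    5 ]
  [ 0  1    -9   11 ]
  [ 0  0     9  -12 ]
ρ3 ← 1/9·ρ3
  [ 1  3  -9/2     5 ]
  [ 0  1    -9    11 ]
  [ 0  0     1  -4/3 ]
ρ2 ← ρ2 + 9·ρ3
  [ 1  3  -9/2     5 ]
  [ 0  1     0    -1 ]
  [ 0  0     1  -4/3 ]
ρ1 ← ρ1 + 9/2·ρ3
  [ 1  3  0    -1 ]
  [ 0  1  0    -1 ]
  [ 0  0  1  -4/3 ]
ρ1 ← ρ1 − 3·ρ2
  [ 1  0  0     2 ]
  [ 0  1  0    -1 ]
  [ 0  0  1  -4/3 ]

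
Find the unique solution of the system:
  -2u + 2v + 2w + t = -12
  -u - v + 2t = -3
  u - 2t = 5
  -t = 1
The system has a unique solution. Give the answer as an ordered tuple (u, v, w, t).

(3, -2, -1/2, -1)

Form the augmented matrix and row-reduce:
  [ -2   2  2   1  |  -12 ]
  [ -1  -1  0   2  |   -3 ]
  [  1   0  0  -2  |    5 ]
  [  0   0  0  -1  |    1 ]
Multiply R1 by -1/2.
  [  1  -1  -1  -1/2  |   6 ]
  [ -1  -1   0     2  |  -3 ]
  [  1   0   0    -2  |   5 ]
  [  0   0   0    -1  |   1 ]
Add R1 to R2.
  [ 1  -1  -1  -1/2  |  6 ]
  [ 0  -2  -1   3/2  |  3 ]
  [ 1   0   0    -2  |  5 ]
  [ 0   0   0    -1  |  1 ]
Subtract R1 from R3.
  [ 1  -1  -1  -1/2  |   6 ]
  [ 0  -2  -1   3/2  |   3 ]
  [ 0   1   1  -3/2  |  -1 ]
  [ 0   0   0    -1  |   1 ]
Multiply R2 by -1/2.
  [ 1  -1   -1  -1/2  |     6 ]
  [ 0   1  1/2  -3/4  |  -3/2 ]
  [ 0   1    1  -3/2  |    -1 ]
  [ 0   0    0    -1  |     1 ]
Subtract R2 from R3.
  [ 1  -1   -1  -1/2  |     6 ]
  [ 0   1  1/2  -3/4  |  -3/2 ]
  [ 0   0  1/2  -3/4  |   1/2 ]
  [ 0   0    0    -1  |     1 ]
Multiply R3 by 2.
  [ 1  -1   -1  -1/2  |     6 ]
  [ 0   1  1/2  -3/4  |  -3/2 ]
  [ 0   0    1  -3/2  |     1 ]
  [ 0   0    0    -1  |     1 ]
Multiply R4 by -1.
  [ 1  -1   -1  -1/2  |     6 ]
  [ 0   1  1/2  -3/4  |  -3/2 ]
  [ 0   0    1  -3/2  |     1 ]
  [ 0   0    0     1  |    -1 ]
Add 3/2 times R4 to R3.
  [ 1  -1   -1  -1/2  |     6 ]
  [ 0   1  1/2  -3/4  |  -3/2 ]
  [ 0   0    1     0  |  -1/2 ]
  [ 0   0    0     1  |    -1 ]
Add 3/4 times R4 to R2.
  [ 1  -1   -1  -1/2  |     6 ]
  [ 0   1  1/2     0  |  -9/4 ]
  [ 0   0    1     0  |  -1/2 ]
  [ 0   0    0     1  |    -1 ]
Add 1/2 times R4 to R1.
  [ 1  -1   -1  0  |  11/2 ]
  [ 0   1  1/2  0  |  -9/4 ]
  [ 0   0    1  0  |  -1/2 ]
  [ 0   0    0  1  |    -1 ]
Subtract 1/2 times R3 from R2.
  [ 1  -1  -1  0  |  11/2 ]
  [ 0   1   0  0  |    -2 ]
  [ 0   0   1  0  |  -1/2 ]
  [ 0   0   0  1  |    -1 ]
Add R3 to R1.
  [ 1  -1  0  0  |     5 ]
  [ 0   1  0  0  |    -2 ]
  [ 0   0  1  0  |  -1/2 ]
  [ 0   0  0  1  |    -1 ]
Add R2 to R1.
  [ 1  0  0  0  |     3 ]
  [ 0  1  0  0  |    -2 ]
  [ 0  0  1  0  |  -1/2 ]
  [ 0  0  0  1  |    -1 ]
Reading off the last column: u = 3, v = -2, w = -1/2, t = -1.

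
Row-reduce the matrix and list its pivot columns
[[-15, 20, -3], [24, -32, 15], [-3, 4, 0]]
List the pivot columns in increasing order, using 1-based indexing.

R1 ← -1/15·R1
  [  1  -4/3  1/5 ]
  [ 24   -32   15 ]
  [ -3     4    0 ]
R2 ← R2 − 24·R1
  [  1  -4/3   1/5 ]
  [  0     0  51/5 ]
  [ -3     4     0 ]
R3 ← R3 + 3·R1
  [ 1  -4/3   1/5 ]
  [ 0     0  51/5 ]
  [ 0     0   3/5 ]
R2 ← 5/51·R2
  [ 1  -4/3  1/5 ]
  [ 0     0    1 ]
  [ 0     0  3/5 ]
R3 ← R3 − 3/5·R2
  [ 1  -4/3  1/5 ]
  [ 0     0    1 ]
  [ 0     0    0 ]
R1 ← R1 − 1/5·R2
  [ 1  -4/3  0 ]
  [ 0     0  1 ]
  [ 0     0  0 ]
Pivot columns are the columns containing a leading 1.

1, 3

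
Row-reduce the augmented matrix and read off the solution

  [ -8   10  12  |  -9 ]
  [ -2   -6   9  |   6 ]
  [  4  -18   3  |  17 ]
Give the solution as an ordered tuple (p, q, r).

(3/2, -1/2, 2/3)

Multiply R1 by -1/8.
  [  1  -5/4  -3/2  |  9/8 ]
  [ -2    -6     9  |    6 ]
  [  4   -18     3  |   17 ]
Add 2 times R1 to R2.
  [ 1   -5/4  -3/2  |   9/8 ]
  [ 0  -17/2     6  |  33/4 ]
  [ 4    -18     3  |    17 ]
Subtract 4 times R1 from R3.
  [ 1   -5/4  -3/2  |   9/8 ]
  [ 0  -17/2     6  |  33/4 ]
  [ 0    -13     9  |  25/2 ]
Multiply R2 by -2/17.
  [ 1  -5/4    -3/2  |     9/8 ]
  [ 0     1  -12/17  |  -33/34 ]
  [ 0   -13       9  |    25/2 ]
Add 13 times R2 to R3.
  [ 1  -5/4    -3/2  |     9/8 ]
  [ 0     1  -12/17  |  -33/34 ]
  [ 0     0   -3/17  |   -2/17 ]
Multiply R3 by -17/3.
  [ 1  -5/4    -3/2  |     9/8 ]
  [ 0     1  -12/17  |  -33/34 ]
  [ 0     0       1  |     2/3 ]
Add 12/17 times R3 to R2.
  [ 1  -5/4  -3/2  |   9/8 ]
  [ 0     1     0  |  -1/2 ]
  [ 0     0     1  |   2/3 ]
Add 3/2 times R3 to R1.
  [ 1  -5/4  0  |  17/8 ]
  [ 0     1  0  |  -1/2 ]
  [ 0     0  1  |   2/3 ]
Add 5/4 times R2 to R1.
  [ 1  0  0  |   3/2 ]
  [ 0  1  0  |  -1/2 ]
  [ 0  0  1  |   2/3 ]
Reading off the last column: p = 3/2, q = -1/2, r = 2/3.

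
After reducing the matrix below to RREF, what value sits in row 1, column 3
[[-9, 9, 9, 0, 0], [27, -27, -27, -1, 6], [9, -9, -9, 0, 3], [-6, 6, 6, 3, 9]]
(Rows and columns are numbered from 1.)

-1

ρ1 -> -1/9·ρ1
  [  1   -1   -1   0  0 ]
  [ 27  -27  -27  -1  6 ]
  [  9   -9   -9   0  3 ]
  [ -6    6    6   3  9 ]
ρ2 -> ρ2 − 27·ρ1
  [  1  -1  -1   0  0 ]
  [  0   0   0  -1  6 ]
  [  9  -9  -9   0  3 ]
  [ -6   6   6   3  9 ]
ρ3 -> ρ3 − 9·ρ1
  [  1  -1  -1   0  0 ]
  [  0   0   0  -1  6 ]
  [  0   0   0   0  3 ]
  [ -6   6   6   3  9 ]
ρ4 -> ρ4 + 6·ρ1
  [ 1  -1  -1   0  0 ]
  [ 0   0   0  -1  6 ]
  [ 0   0   0   0  3 ]
  [ 0   0   0   3  9 ]
ρ2 -> -1·ρ2
  [ 1  -1  -1  0   0 ]
  [ 0   0   0  1  -6 ]
  [ 0   0   0  0   3 ]
  [ 0   0   0  3   9 ]
ρ4 -> ρ4 − 3·ρ2
  [ 1  -1  -1  0   0 ]
  [ 0   0   0  1  -6 ]
  [ 0   0   0  0   3 ]
  [ 0   0   0  0  27 ]
ρ3 -> 1/3·ρ3
  [ 1  -1  -1  0   0 ]
  [ 0   0   0  1  -6 ]
  [ 0   0   0  0   1 ]
  [ 0   0   0  0  27 ]
ρ4 -> ρ4 − 27·ρ3
  [ 1  -1  -1  0   0 ]
  [ 0   0   0  1  -6 ]
  [ 0   0   0  0   1 ]
  [ 0   0   0  0   0 ]
ρ2 -> ρ2 + 6·ρ3
  [ 1  -1  -1  0  0 ]
  [ 0   0   0  1  0 ]
  [ 0   0   0  0  1 ]
  [ 0   0   0  0  0 ]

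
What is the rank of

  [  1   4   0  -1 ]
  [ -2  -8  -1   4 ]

rank = 2

ρ2 ← ρ2 + 2·ρ1
  [ 1  4   0  -1 ]
  [ 0  0  -1   2 ]
ρ2 ← -1·ρ2
  [ 1  4  0  -1 ]
  [ 0  0  1  -2 ]
The reduced form has 2 nonzero rows.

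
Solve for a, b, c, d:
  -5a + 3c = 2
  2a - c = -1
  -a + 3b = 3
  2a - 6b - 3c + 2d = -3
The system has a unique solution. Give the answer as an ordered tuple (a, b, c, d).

Form the augmented matrix and row-reduce:
  [ -5   0   3  0  |   2 ]
  [  2   0  -1  0  |  -1 ]
  [ -1   3   0  0  |   3 ]
  [  2  -6  -3  2  |  -3 ]
Multiply R1 by -1/5.
  [  1   0  -3/5  0  |  -2/5 ]
  [  2   0    -1  0  |    -1 ]
  [ -1   3     0  0  |     3 ]
  [  2  -6    -3  2  |    -3 ]
Subtract 2 times R1 from R2.
  [  1   0  -3/5  0  |  -2/5 ]
  [  0   0   1/5  0  |  -1/5 ]
  [ -1   3     0  0  |     3 ]
  [  2  -6    -3  2  |    -3 ]
Add R1 to R3.
  [ 1   0  -3/5  0  |  -2/5 ]
  [ 0   0   1/5  0  |  -1/5 ]
  [ 0   3  -3/5  0  |  13/5 ]
  [ 2  -6    -3  2  |    -3 ]
Subtract 2 times R1 from R4.
  [ 1   0  -3/5  0  |   -2/5 ]
  [ 0   0   1/5  0  |   -1/5 ]
  [ 0   3  -3/5  0  |   13/5 ]
  [ 0  -6  -9/5  2  |  -11/5 ]
Swap R2 and R3.
  [ 1   0  -3/5  0  |   -2/5 ]
  [ 0   3  -3/5  0  |   13/5 ]
  [ 0   0   1/5  0  |   -1/5 ]
  [ 0  -6  -9/5  2  |  -11/5 ]
Multiply R2 by 1/3.
  [ 1   0  -3/5  0  |   -2/5 ]
  [ 0   1  -1/5  0  |  13/15 ]
  [ 0   0   1/5  0  |   -1/5 ]
  [ 0  -6  -9/5  2  |  -11/5 ]
Add 6 times R2 to R4.
  [ 1  0  -3/5  0  |   -2/5 ]
  [ 0  1  -1/5  0  |  13/15 ]
  [ 0  0   1/5  0  |   -1/5 ]
  [ 0  0    -3  2  |      3 ]
Multiply R3 by 5.
  [ 1  0  -3/5  0  |   -2/5 ]
  [ 0  1  -1/5  0  |  13/15 ]
  [ 0  0     1  0  |     -1 ]
  [ 0  0    -3  2  |      3 ]
Add 3 times R3 to R4.
  [ 1  0  -3/5  0  |   -2/5 ]
  [ 0  1  -1/5  0  |  13/15 ]
  [ 0  0     1  0  |     -1 ]
  [ 0  0     0  2  |      0 ]
Multiply R4 by 1/2.
  [ 1  0  -3/5  0  |   -2/5 ]
  [ 0  1  -1/5  0  |  13/15 ]
  [ 0  0     1  0  |     -1 ]
  [ 0  0     0  1  |      0 ]
Add 1/5 times R3 to R2.
  [ 1  0  -3/5  0  |  -2/5 ]
  [ 0  1     0  0  |   2/3 ]
  [ 0  0     1  0  |    -1 ]
  [ 0  0     0  1  |     0 ]
Add 3/5 times R3 to R1.
  [ 1  0  0  0  |   -1 ]
  [ 0  1  0  0  |  2/3 ]
  [ 0  0  1  0  |   -1 ]
  [ 0  0  0  1  |    0 ]
Reading off the last column: a = -1, b = 2/3, c = -1, d = 0.

(-1, 2/3, -1, 0)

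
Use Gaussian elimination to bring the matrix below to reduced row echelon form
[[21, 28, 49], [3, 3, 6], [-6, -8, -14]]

R1 := 1/21·R1
  [  1  4/3  7/3 ]
  [  3    3    6 ]
  [ -6   -8  -14 ]
R2 := R2 − 3·R1
  [  1  4/3  7/3 ]
  [  0   -1   -1 ]
  [ -6   -8  -14 ]
R3 := R3 + 6·R1
  [ 1  4/3  7/3 ]
  [ 0   -1   -1 ]
  [ 0    0    0 ]
R2 := -1·R2
  [ 1  4/3  7/3 ]
  [ 0    1    1 ]
  [ 0    0    0 ]
R1 := R1 − 4/3·R2
  [ 1  0  1 ]
  [ 0  1  1 ]
  [ 0  0  0 ]

[[1, 0, 1], [0, 1, 1], [0, 0, 0]]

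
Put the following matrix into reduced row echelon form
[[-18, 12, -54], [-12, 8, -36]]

[[1, -2/3, 3], [0, 0, 0]]

Multiply R1 by -1/18.
  [   1  -2/3    3 ]
  [ -12     8  -36 ]
Add 12 times R1 to R2.
  [ 1  -2/3  3 ]
  [ 0     0  0 ]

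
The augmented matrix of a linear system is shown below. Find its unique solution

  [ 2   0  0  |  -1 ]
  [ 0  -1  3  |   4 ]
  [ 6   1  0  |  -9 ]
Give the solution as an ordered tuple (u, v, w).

(-1/2, -6, -2/3)

r1 ← 1/2·r1
  [ 1   0  0  |  -1/2 ]
  [ 0  -1  3  |     4 ]
  [ 6   1  0  |    -9 ]
r3 ← r3 − 6·r1
  [ 1   0  0  |  -1/2 ]
  [ 0  -1  3  |     4 ]
  [ 0   1  0  |    -6 ]
r2 ← -1·r2
  [ 1  0   0  |  -1/2 ]
  [ 0  1  -3  |    -4 ]
  [ 0  1   0  |    -6 ]
r3 ← r3 − r2
  [ 1  0   0  |  -1/2 ]
  [ 0  1  -3  |    -4 ]
  [ 0  0   3  |    -2 ]
r3 ← 1/3·r3
  [ 1  0   0  |  -1/2 ]
  [ 0  1  -3  |    -4 ]
  [ 0  0   1  |  -2/3 ]
r2 ← r2 + 3·r3
  [ 1  0  0  |  -1/2 ]
  [ 0  1  0  |    -6 ]
  [ 0  0  1  |  -2/3 ]
Reading off the last column: u = -1/2, v = -6, w = -2/3.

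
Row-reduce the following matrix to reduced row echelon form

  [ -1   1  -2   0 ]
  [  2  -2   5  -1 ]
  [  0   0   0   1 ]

[[1, -1, 0, 0], [0, 0, 1, 0], [0, 0, 0, 1]]

R1 → -1·R1
  [ 1  -1  2   0 ]
  [ 2  -2  5  -1 ]
  [ 0   0  0   1 ]
R2 → R2 − 2·R1
  [ 1  -1  2   0 ]
  [ 0   0  1  -1 ]
  [ 0   0  0   1 ]
R2 → R2 + R3
  [ 1  -1  2  0 ]
  [ 0   0  1  0 ]
  [ 0   0  0  1 ]
R1 → R1 − 2·R2
  [ 1  -1  0  0 ]
  [ 0   0  1  0 ]
  [ 0   0  0  1 ]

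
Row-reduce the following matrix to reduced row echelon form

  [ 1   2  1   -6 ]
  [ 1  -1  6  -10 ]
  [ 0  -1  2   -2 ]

[[1, 0, 0, 0], [0, 1, 0, -2], [0, 0, 1, -2]]

r2 → r2 − r1
  [ 1   2  1  -6 ]
  [ 0  -3  5  -4 ]
  [ 0  -1  2  -2 ]
r2 → -1/3·r2
  [ 1   2     1   -6 ]
  [ 0   1  -5/3  4/3 ]
  [ 0  -1     2   -2 ]
r3 → r3 + r2
  [ 1  2     1    -6 ]
  [ 0  1  -5/3   4/3 ]
  [ 0  0   1/3  -2/3 ]
r3 → 3·r3
  [ 1  2     1   -6 ]
  [ 0  1  -5/3  4/3 ]
  [ 0  0     1   -2 ]
r2 → r2 + 5/3·r3
  [ 1  2  1  -6 ]
  [ 0  1  0  -2 ]
  [ 0  0  1  -2 ]
r1 → r1 − r3
  [ 1  2  0  -4 ]
  [ 0  1  0  -2 ]
  [ 0  0  1  -2 ]
r1 → r1 − 2·r2
  [ 1  0  0   0 ]
  [ 0  1  0  -2 ]
  [ 0  0  1  -2 ]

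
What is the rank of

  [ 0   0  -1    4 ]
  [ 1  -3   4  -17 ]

r1 <=> r2
  [ 1  -3   4  -17 ]
  [ 0   0  -1    4 ]
r2 -> -1·r2
  [ 1  -3  4  -17 ]
  [ 0   0  1   -4 ]
r1 -> r1 − 4·r2
  [ 1  -3  0  -1 ]
  [ 0   0  1  -4 ]
The reduced form has 2 nonzero rows.

rank = 2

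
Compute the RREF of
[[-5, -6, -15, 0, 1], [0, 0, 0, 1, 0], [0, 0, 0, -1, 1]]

r1 → -1/5·r1
  [ 1  6/5  3   0  -1/5 ]
  [ 0    0  0   1     0 ]
  [ 0    0  0  -1     1 ]
r3 → r3 + r2
  [ 1  6/5  3  0  -1/5 ]
  [ 0    0  0  1     0 ]
  [ 0    0  0  0     1 ]
r1 → r1 + 1/5·r3
  [ 1  6/5  3  0  0 ]
  [ 0    0  0  1  0 ]
  [ 0    0  0  0  1 ]

[[1, 6/5, 3, 0, 0], [0, 0, 0, 1, 0], [0, 0, 0, 0, 1]]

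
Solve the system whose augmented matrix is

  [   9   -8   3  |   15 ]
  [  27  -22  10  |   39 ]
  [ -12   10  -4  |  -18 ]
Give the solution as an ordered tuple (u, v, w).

(-1, -3, 0)

R1 → 1/9·R1
  [   1  -8/9  1/3  |  5/3 ]
  [  27   -22   10  |   39 ]
  [ -12    10   -4  |  -18 ]
R2 → R2 − 27·R1
  [   1  -8/9  1/3  |  5/3 ]
  [   0     2    1  |   -6 ]
  [ -12    10   -4  |  -18 ]
R3 → R3 + 12·R1
  [ 1  -8/9  1/3  |  5/3 ]
  [ 0     2    1  |   -6 ]
  [ 0  -2/3    0  |    2 ]
R2 → 1/2·R2
  [ 1  -8/9  1/3  |  5/3 ]
  [ 0     1  1/2  |   -3 ]
  [ 0  -2/3    0  |    2 ]
R3 → R3 + 2/3·R2
  [ 1  -8/9  1/3  |  5/3 ]
  [ 0     1  1/2  |   -3 ]
  [ 0     0  1/3  |    0 ]
R3 → 3·R3
  [ 1  -8/9  1/3  |  5/3 ]
  [ 0     1  1/2  |   -3 ]
  [ 0     0    1  |    0 ]
R2 → R2 − 1/2·R3
  [ 1  -8/9  1/3  |  5/3 ]
  [ 0     1    0  |   -3 ]
  [ 0     0    1  |    0 ]
R1 → R1 − 1/3·R3
  [ 1  -8/9  0  |  5/3 ]
  [ 0     1  0  |   -3 ]
  [ 0     0  1  |    0 ]
R1 → R1 + 8/9·R2
  [ 1  0  0  |  -1 ]
  [ 0  1  0  |  -3 ]
  [ 0  0  1  |   0 ]
Reading off the last column: u = -1, v = -3, w = 0.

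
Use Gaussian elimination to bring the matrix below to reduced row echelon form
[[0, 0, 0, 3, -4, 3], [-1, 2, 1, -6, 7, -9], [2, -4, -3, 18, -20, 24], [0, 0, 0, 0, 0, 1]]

[[1, -2, 0, 0, -1, 0], [0, 0, 1, 0, -2, 0], [0, 0, 0, 1, -4/3, 0], [0, 0, 0, 0, 0, 1]]

R1 ↔ R2
  [ -1   2   1  -6    7  -9 ]
  [  0   0   0   3   -4   3 ]
  [  2  -4  -3  18  -20  24 ]
  [  0   0   0   0    0   1 ]
R1 := -1·R1
  [ 1  -2  -1   6   -7   9 ]
  [ 0   0   0   3   -4   3 ]
  [ 2  -4  -3  18  -20  24 ]
  [ 0   0   0   0    0   1 ]
R3 := R3 − 2·R1
  [ 1  -2  -1  6  -7  9 ]
  [ 0   0   0  3  -4  3 ]
  [ 0   0  -1  6  -6  6 ]
  [ 0   0   0  0   0  1 ]
R2 ↔ R3
  [ 1  -2  -1  6  -7  9 ]
  [ 0   0  -1  6  -6  6 ]
  [ 0   0   0  3  -4  3 ]
  [ 0   0   0  0   0  1 ]
R2 := -1·R2
  [ 1  -2  -1   6  -7   9 ]
  [ 0   0   1  -6   6  -6 ]
  [ 0   0   0   3  -4   3 ]
  [ 0   0   0   0   0   1 ]
R3 := 1/3·R3
  [ 1  -2  -1   6    -7   9 ]
  [ 0   0   1  -6     6  -6 ]
  [ 0   0   0   1  -4/3   1 ]
  [ 0   0   0   0     0   1 ]
R3 := R3 − R4
  [ 1  -2  -1   6    -7   9 ]
  [ 0   0   1  -6     6  -6 ]
  [ 0   0   0   1  -4/3   0 ]
  [ 0   0   0   0     0   1 ]
R2 := R2 + 6·R4
  [ 1  -2  -1   6    -7  9 ]
  [ 0   0   1  -6     6  0 ]
  [ 0   0   0   1  -4/3  0 ]
  [ 0   0   0   0     0  1 ]
R1 := R1 − 9·R4
  [ 1  -2  -1   6    -7  0 ]
  [ 0   0   1  -6     6  0 ]
  [ 0   0   0   1  -4/3  0 ]
  [ 0   0   0   0     0  1 ]
R2 := R2 + 6·R3
  [ 1  -2  -1  6    -7  0 ]
  [ 0   0   1  0    -2  0 ]
  [ 0   0   0  1  -4/3  0 ]
  [ 0   0   0  0     0  1 ]
R1 := R1 − 6·R3
  [ 1  -2  -1  0     1  0 ]
  [ 0   0   1  0    -2  0 ]
  [ 0   0   0  1  -4/3  0 ]
  [ 0   0   0  0     0  1 ]
R1 := R1 + R2
  [ 1  -2  0  0    -1  0 ]
  [ 0   0  1  0    -2  0 ]
  [ 0   0  0  1  -4/3  0 ]
  [ 0   0  0  0     0  1 ]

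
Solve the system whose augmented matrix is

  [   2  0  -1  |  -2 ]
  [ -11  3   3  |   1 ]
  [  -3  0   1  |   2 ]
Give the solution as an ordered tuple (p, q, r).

(0, -5/3, 2)

Multiply R1 by 1/2.
Add 11 times R1 to R2.
Add 3 times R1 to R3.
Multiply R2 by 1/3.
Multiply R3 by -2.
Add 5/6 times R3 to R2.
Add 1/2 times R3 to R1.
Reading off the last column: p = 0, q = -5/3, r = 2.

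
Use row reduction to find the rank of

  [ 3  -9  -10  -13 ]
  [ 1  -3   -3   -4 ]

rank = 2

Multiply R1 by 1/3.
  [ 1  -3  -10/3  -13/3 ]
  [ 1  -3     -3     -4 ]
Subtract R1 from R2.
  [ 1  -3  -10/3  -13/3 ]
  [ 0   0    1/3    1/3 ]
Multiply R2 by 3.
  [ 1  -3  -10/3  -13/3 ]
  [ 0   0      1      1 ]
Add 10/3 times R2 to R1.
  [ 1  -3  0  -1 ]
  [ 0   0  1   1 ]
The reduced form has 2 nonzero rows.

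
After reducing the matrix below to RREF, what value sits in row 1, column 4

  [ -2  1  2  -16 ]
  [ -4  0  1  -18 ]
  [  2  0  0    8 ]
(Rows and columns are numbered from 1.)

4

r1 -> -1/2·r1
  [  1  -1/2  -1    8 ]
  [ -4     0   1  -18 ]
  [  2     0   0    8 ]
r2 -> r2 + 4·r1
  [ 1  -1/2  -1   8 ]
  [ 0    -2  -3  14 ]
  [ 2     0   0   8 ]
r3 -> r3 − 2·r1
  [ 1  -1/2  -1   8 ]
  [ 0    -2  -3  14 ]
  [ 0     1   2  -8 ]
r2 -> -1/2·r2
  [ 1  -1/2   -1   8 ]
  [ 0     1  3/2  -7 ]
  [ 0     1    2  -8 ]
r3 -> r3 − r2
  [ 1  -1/2   -1   8 ]
  [ 0     1  3/2  -7 ]
  [ 0     0  1/2  -1 ]
r3 -> 2·r3
  [ 1  -1/2   -1   8 ]
  [ 0     1  3/2  -7 ]
  [ 0     0    1  -2 ]
r2 -> r2 − 3/2·r3
  [ 1  -1/2  -1   8 ]
  [ 0     1   0  -4 ]
  [ 0     0   1  -2 ]
r1 -> r1 + r3
  [ 1  -1/2  0   6 ]
  [ 0     1  0  -4 ]
  [ 0     0  1  -2 ]
r1 -> r1 + 1/2·r2
  [ 1  0  0   4 ]
  [ 0  1  0  -4 ]
  [ 0  0  1  -2 ]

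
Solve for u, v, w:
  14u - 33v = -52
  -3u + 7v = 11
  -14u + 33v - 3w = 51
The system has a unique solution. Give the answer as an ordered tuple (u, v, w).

Form the augmented matrix and row-reduce:
  [  14  -33   0  |  -52 ]
  [  -3    7   0  |   11 ]
  [ -14   33  -3  |   51 ]
Multiply R1 by 1/14.
  [   1  -33/14   0  |  -26/7 ]
  [  -3       7   0  |     11 ]
  [ -14      33  -3  |     51 ]
Add 3 times R1 to R2.
  [   1  -33/14   0  |  -26/7 ]
  [   0   -1/14   0  |   -1/7 ]
  [ -14      33  -3  |     51 ]
Add 14 times R1 to R3.
  [ 1  -33/14   0  |  -26/7 ]
  [ 0   -1/14   0  |   -1/7 ]
  [ 0       0  -3  |     -1 ]
Multiply R2 by -14.
  [ 1  -33/14   0  |  -26/7 ]
  [ 0       1   0  |      2 ]
  [ 0       0  -3  |     -1 ]
Multiply R3 by -1/3.
  [ 1  -33/14  0  |  -26/7 ]
  [ 0       1  0  |      2 ]
  [ 0       0  1  |    1/3 ]
Add 33/14 times R2 to R1.
  [ 1  0  0  |    1 ]
  [ 0  1  0  |    2 ]
  [ 0  0  1  |  1/3 ]
Reading off the last column: u = 1, v = 2, w = 1/3.

(1, 2, 1/3)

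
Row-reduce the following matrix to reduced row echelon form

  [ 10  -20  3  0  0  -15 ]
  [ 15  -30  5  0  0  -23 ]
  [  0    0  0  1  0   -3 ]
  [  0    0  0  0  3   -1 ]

Multiply r1 by 1/10.
  [  1   -2  3/10  0  0  -3/2 ]
  [ 15  -30     5  0  0   -23 ]
  [  0    0     0  1  0    -3 ]
  [  0    0     0  0  3    -1 ]
Subtract 15 times r1 from r2.
  [ 1  -2  3/10  0  0  -3/2 ]
  [ 0   0   1/2  0  0  -1/2 ]
  [ 0   0     0  1  0    -3 ]
  [ 0   0     0  0  3    -1 ]
Multiply r2 by 2.
  [ 1  -2  3/10  0  0  -3/2 ]
  [ 0   0     1  0  0    -1 ]
  [ 0   0     0  1  0    -3 ]
  [ 0   0     0  0  3    -1 ]
Multiply r4 by 1/3.
  [ 1  -2  3/10  0  0  -3/2 ]
  [ 0   0     1  0  0    -1 ]
  [ 0   0     0  1  0    -3 ]
  [ 0   0     0  0  1  -1/3 ]
Subtract 3/10 times r2 from r1.
  [ 1  -2  0  0  0  -6/5 ]
  [ 0   0  1  0  0    -1 ]
  [ 0   0  0  1  0    -3 ]
  [ 0   0  0  0  1  -1/3 ]

[[1, -2, 0, 0, 0, -6/5], [0, 0, 1, 0, 0, -1], [0, 0, 0, 1, 0, -3], [0, 0, 0, 0, 1, -1/3]]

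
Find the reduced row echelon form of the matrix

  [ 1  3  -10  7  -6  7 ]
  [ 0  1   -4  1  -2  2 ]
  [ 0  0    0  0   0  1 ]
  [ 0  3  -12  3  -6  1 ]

[[1, 0, 2, 4, 0, 0], [0, 1, -4, 1, -2, 0], [0, 0, 0, 0, 0, 1], [0, 0, 0, 0, 0, 0]]

r4 -> r4 − 3·r2
  [ 1  3  -10  7  -6   7 ]
  [ 0  1   -4  1  -2   2 ]
  [ 0  0    0  0   0   1 ]
  [ 0  0    0  0   0  -5 ]
r4 -> r4 + 5·r3
  [ 1  3  -10  7  -6  7 ]
  [ 0  1   -4  1  -2  2 ]
  [ 0  0    0  0   0  1 ]
  [ 0  0    0  0   0  0 ]
r2 -> r2 − 2·r3
  [ 1  3  -10  7  -6  7 ]
  [ 0  1   -4  1  -2  0 ]
  [ 0  0    0  0   0  1 ]
  [ 0  0    0  0   0  0 ]
r1 -> r1 − 7·r3
  [ 1  3  -10  7  -6  0 ]
  [ 0  1   -4  1  -2  0 ]
  [ 0  0    0  0   0  1 ]
  [ 0  0    0  0   0  0 ]
r1 -> r1 − 3·r2
  [ 1  0   2  4   0  0 ]
  [ 0  1  -4  1  -2  0 ]
  [ 0  0   0  0   0  1 ]
  [ 0  0   0  0   0  0 ]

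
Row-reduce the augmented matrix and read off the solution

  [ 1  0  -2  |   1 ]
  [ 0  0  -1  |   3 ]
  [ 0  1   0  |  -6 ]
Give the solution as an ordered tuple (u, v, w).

(-5, -6, -3)

R2 ↔ R3
  [ 1  0  -2  |   1 ]
  [ 0  1   0  |  -6 ]
  [ 0  0  -1  |   3 ]
R3 → -1·R3
  [ 1  0  -2  |   1 ]
  [ 0  1   0  |  -6 ]
  [ 0  0   1  |  -3 ]
R1 → R1 + 2·R3
  [ 1  0  0  |  -5 ]
  [ 0  1  0  |  -6 ]
  [ 0  0  1  |  -3 ]
Reading off the last column: u = -5, v = -6, w = -3.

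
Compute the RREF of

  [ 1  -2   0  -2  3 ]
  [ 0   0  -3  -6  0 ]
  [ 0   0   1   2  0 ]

[[1, -2, 0, -2, 3], [0, 0, 1, 2, 0], [0, 0, 0, 0, 0]]

R2 → -1/3·R2
  [ 1  -2  0  -2  3 ]
  [ 0   0  1   2  0 ]
  [ 0   0  1   2  0 ]
R3 → R3 − R2
  [ 1  -2  0  -2  3 ]
  [ 0   0  1   2  0 ]
  [ 0   0  0   0  0 ]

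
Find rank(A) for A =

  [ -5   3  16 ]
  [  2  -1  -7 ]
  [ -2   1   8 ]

R1 := -1/5·R1
  [  1  -3/5  -16/5 ]
  [  2    -1     -7 ]
  [ -2     1      8 ]
R2 := R2 − 2·R1
  [  1  -3/5  -16/5 ]
  [  0   1/5   -3/5 ]
  [ -2     1      8 ]
R3 := R3 + 2·R1
  [ 1  -3/5  -16/5 ]
  [ 0   1/5   -3/5 ]
  [ 0  -1/5    8/5 ]
R2 := 5·R2
  [ 1  -3/5  -16/5 ]
  [ 0     1     -3 ]
  [ 0  -1/5    8/5 ]
R3 := R3 + 1/5·R2
  [ 1  -3/5  -16/5 ]
  [ 0     1     -3 ]
  [ 0     0      1 ]
R2 := R2 + 3·R3
  [ 1  -3/5  -16/5 ]
  [ 0     1      0 ]
  [ 0     0      1 ]
R1 := R1 + 16/5·R3
  [ 1  -3/5  0 ]
  [ 0     1  0 ]
  [ 0     0  1 ]
R1 := R1 + 3/5·R2
  [ 1  0  0 ]
  [ 0  1  0 ]
  [ 0  0  1 ]
The reduced form has 3 nonzero rows.

rank = 3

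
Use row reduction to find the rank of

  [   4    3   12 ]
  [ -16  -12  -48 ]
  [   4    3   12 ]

Multiply R1 by 1/4.
  [   1  3/4    3 ]
  [ -16  -12  -48 ]
  [   4    3   12 ]
Add 16 times R1 to R2.
  [ 1  3/4   3 ]
  [ 0    0   0 ]
  [ 4    3  12 ]
Subtract 4 times R1 from R3.
  [ 1  3/4  3 ]
  [ 0    0  0 ]
  [ 0    0  0 ]
The reduced form has 1 nonzero row.

rank = 1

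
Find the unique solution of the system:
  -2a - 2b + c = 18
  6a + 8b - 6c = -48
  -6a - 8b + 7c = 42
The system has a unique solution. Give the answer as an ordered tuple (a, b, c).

Form the augmented matrix and row-reduce:
  [ -2  -2   1  |   18 ]
  [  6   8  -6  |  -48 ]
  [ -6  -8   7  |   42 ]
r1 -> -1/2·r1
  [  1   1  -1/2  |   -9 ]
  [  6   8    -6  |  -48 ]
  [ -6  -8     7  |   42 ]
r2 -> r2 − 6·r1
  [  1   1  -1/2  |  -9 ]
  [  0   2    -3  |   6 ]
  [ -6  -8     7  |  42 ]
r3 -> r3 + 6·r1
  [ 1   1  -1/2  |   -9 ]
  [ 0   2    -3  |    6 ]
  [ 0  -2     4  |  -12 ]
r2 -> 1/2·r2
  [ 1   1  -1/2  |   -9 ]
  [ 0   1  -3/2  |    3 ]
  [ 0  -2     4  |  -12 ]
r3 -> r3 + 2·r2
  [ 1  1  -1/2  |  -9 ]
  [ 0  1  -3/2  |   3 ]
  [ 0  0     1  |  -6 ]
r2 -> r2 + 3/2·r3
  [ 1  1  -1/2  |  -9 ]
  [ 0  1     0  |  -6 ]
  [ 0  0     1  |  -6 ]
r1 -> r1 + 1/2·r3
  [ 1  1  0  |  -12 ]
  [ 0  1  0  |   -6 ]
  [ 0  0  1  |   -6 ]
r1 -> r1 − r2
  [ 1  0  0  |  -6 ]
  [ 0  1  0  |  -6 ]
  [ 0  0  1  |  -6 ]
Reading off the last column: a = -6, b = -6, c = -6.

(-6, -6, -6)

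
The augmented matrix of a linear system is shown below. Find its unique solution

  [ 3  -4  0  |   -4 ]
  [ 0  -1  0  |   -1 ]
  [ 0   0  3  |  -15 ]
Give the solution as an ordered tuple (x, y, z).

Multiply R1 by 1/3.
  [ 1  -4/3  0  |  -4/3 ]
  [ 0    -1  0  |    -1 ]
  [ 0     0  3  |   -15 ]
Multiply R2 by -1.
  [ 1  -4/3  0  |  -4/3 ]
  [ 0     1  0  |     1 ]
  [ 0     0  3  |   -15 ]
Multiply R3 by 1/3.
  [ 1  -4/3  0  |  -4/3 ]
  [ 0     1  0  |     1 ]
  [ 0     0  1  |    -5 ]
Add 4/3 times R2 to R1.
  [ 1  0  0  |   0 ]
  [ 0  1  0  |   1 ]
  [ 0  0  1  |  -5 ]
Reading off the last column: x = 0, y = 1, z = -5.

(0, 1, -5)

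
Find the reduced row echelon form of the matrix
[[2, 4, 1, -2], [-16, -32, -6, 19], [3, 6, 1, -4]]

r1 → 1/2·r1
  [   1    2  1/2  -1 ]
  [ -16  -32   -6  19 ]
  [   3    6    1  -4 ]
r2 → r2 + 16·r1
  [ 1  2  1/2  -1 ]
  [ 0  0    2   3 ]
  [ 3  6    1  -4 ]
r3 → r3 − 3·r1
  [ 1  2   1/2  -1 ]
  [ 0  0     2   3 ]
  [ 0  0  -1/2  -1 ]
r2 → 1/2·r2
  [ 1  2   1/2   -1 ]
  [ 0  0     1  3/2 ]
  [ 0  0  -1/2   -1 ]
r3 → r3 + 1/2·r2
  [ 1  2  1/2    -1 ]
  [ 0  0    1   3/2 ]
  [ 0  0    0  -1/4 ]
r3 → -4·r3
  [ 1  2  1/2   -1 ]
  [ 0  0    1  3/2 ]
  [ 0  0    0    1 ]
r2 → r2 − 3/2·r3
  [ 1  2  1/2  -1 ]
  [ 0  0    1   0 ]
  [ 0  0    0   1 ]
r1 → r1 + r3
  [ 1  2  1/2  0 ]
  [ 0  0    1  0 ]
  [ 0  0    0  1 ]
r1 → r1 − 1/2·r2
  [ 1  2  0  0 ]
  [ 0  0  1  0 ]
  [ 0  0  0  1 ]

[[1, 2, 0, 0], [0, 0, 1, 0], [0, 0, 0, 1]]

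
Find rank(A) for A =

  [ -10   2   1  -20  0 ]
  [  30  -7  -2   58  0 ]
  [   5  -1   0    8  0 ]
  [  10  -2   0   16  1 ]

rank = 4

R1 := -1/10·R1
R2 := R2 − 30·R1
R3 := R3 − 5·R1
R4 := R4 − 10·R1
R2 := -1·R2
R3 := 2·R3
R4 := R4 − R3
R2 := R2 + R3
R1 := R1 + 1/10·R3
R1 := R1 + 1/5·R2
The reduced form has 4 nonzero rows.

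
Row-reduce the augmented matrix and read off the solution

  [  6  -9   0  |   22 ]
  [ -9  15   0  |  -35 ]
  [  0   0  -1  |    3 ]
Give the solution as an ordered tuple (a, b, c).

R1 ← 1/6·R1
  [  1  -3/2   0  |  11/3 ]
  [ -9    15   0  |   -35 ]
  [  0     0  -1  |     3 ]
R2 ← R2 + 9·R1
  [ 1  -3/2   0  |  11/3 ]
  [ 0   3/2   0  |    -2 ]
  [ 0     0  -1  |     3 ]
R2 ← 2/3·R2
  [ 1  -3/2   0  |  11/3 ]
  [ 0     1   0  |  -4/3 ]
  [ 0     0  -1  |     3 ]
R3 ← -1·R3
  [ 1  -3/2  0  |  11/3 ]
  [ 0     1  0  |  -4/3 ]
  [ 0     0  1  |    -3 ]
R1 ← R1 + 3/2·R2
  [ 1  0  0  |   5/3 ]
  [ 0  1  0  |  -4/3 ]
  [ 0  0  1  |    -3 ]
Reading off the last column: a = 5/3, b = -4/3, c = -3.

(5/3, -4/3, -3)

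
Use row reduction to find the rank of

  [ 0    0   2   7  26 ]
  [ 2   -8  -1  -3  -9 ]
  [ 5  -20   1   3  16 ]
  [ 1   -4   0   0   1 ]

ρ1 <=> ρ2
  [ 2   -8  -1  -3  -9 ]
  [ 0    0   2   7  26 ]
  [ 5  -20   1   3  16 ]
  [ 1   -4   0   0   1 ]
ρ1 → 1/2·ρ1
  [ 1   -4  -1/2  -3/2  -9/2 ]
  [ 0    0     2     7    26 ]
  [ 5  -20     1     3    16 ]
  [ 1   -4     0     0     1 ]
ρ3 → ρ3 − 5·ρ1
  [ 1  -4  -1/2  -3/2  -9/2 ]
  [ 0   0     2     7    26 ]
  [ 0   0   7/2  21/2  77/2 ]
  [ 1  -4     0     0     1 ]
ρ4 → ρ4 − ρ1
  [ 1  -4  -1/2  -3/2  -9/2 ]
  [ 0   0     2     7    26 ]
  [ 0   0   7/2  21/2  77/2 ]
  [ 0   0   1/2   3/2  11/2 ]
ρ2 → 1/2·ρ2
  [ 1  -4  -1/2  -3/2  -9/2 ]
  [ 0   0     1   7/2    13 ]
  [ 0   0   7/2  21/2  77/2 ]
  [ 0   0   1/2   3/2  11/2 ]
ρ3 → ρ3 − 7/2·ρ2
  [ 1  -4  -1/2  -3/2  -9/2 ]
  [ 0   0     1   7/2    13 ]
  [ 0   0     0  -7/4    -7 ]
  [ 0   0   1/2   3/2  11/2 ]
ρ4 → ρ4 − 1/2·ρ2
  [ 1  -4  -1/2  -3/2  -9/2 ]
  [ 0   0     1   7/2    13 ]
  [ 0   0     0  -7/4    -7 ]
  [ 0   0     0  -1/4    -1 ]
ρ3 → -4/7·ρ3
  [ 1  -4  -1/2  -3/2  -9/2 ]
  [ 0   0     1   7/2    13 ]
  [ 0   0     0     1     4 ]
  [ 0   0     0  -1/4    -1 ]
ρ4 → ρ4 + 1/4·ρ3
  [ 1  -4  -1/2  -3/2  -9/2 ]
  [ 0   0     1   7/2    13 ]
  [ 0   0     0     1     4 ]
  [ 0   0     0     0     0 ]
ρ2 → ρ2 − 7/2·ρ3
  [ 1  -4  -1/2  -3/2  -9/2 ]
  [ 0   0     1     0    -1 ]
  [ 0   0     0     1     4 ]
  [ 0   0     0     0     0 ]
ρ1 → ρ1 + 3/2·ρ3
  [ 1  -4  -1/2  0  3/2 ]
  [ 0   0     1  0   -1 ]
  [ 0   0     0  1    4 ]
  [ 0   0     0  0    0 ]
ρ1 → ρ1 + 1/2·ρ2
  [ 1  -4  0  0   1 ]
  [ 0   0  1  0  -1 ]
  [ 0   0  0  1   4 ]
  [ 0   0  0  0   0 ]
The reduced form has 3 nonzero rows.

rank = 3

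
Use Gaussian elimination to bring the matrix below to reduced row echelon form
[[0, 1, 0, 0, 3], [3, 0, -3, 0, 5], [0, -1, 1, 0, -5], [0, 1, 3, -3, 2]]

r1 <=> r2
  [ 3   0  -3   0   5 ]
  [ 0   1   0   0   3 ]
  [ 0  -1   1   0  -5 ]
  [ 0   1   3  -3   2 ]
r1 := 1/3·r1
  [ 1   0  -1   0  5/3 ]
  [ 0   1   0   0    3 ]
  [ 0  -1   1   0   -5 ]
  [ 0   1   3  -3    2 ]
r3 := r3 + r2
  [ 1  0  -1   0  5/3 ]
  [ 0  1   0   0    3 ]
  [ 0  0   1   0   -2 ]
  [ 0  1   3  -3    2 ]
r4 := r4 − r2
  [ 1  0  -1   0  5/3 ]
  [ 0  1   0   0    3 ]
  [ 0  0   1   0   -2 ]
  [ 0  0   3  -3   -1 ]
r4 := r4 − 3·r3
  [ 1  0  -1   0  5/3 ]
  [ 0  1   0   0    3 ]
  [ 0  0   1   0   -2 ]
  [ 0  0   0  -3    5 ]
r4 := -1/3·r4
  [ 1  0  -1  0   5/3 ]
  [ 0  1   0  0     3 ]
  [ 0  0   1  0    -2 ]
  [ 0  0   0  1  -5/3 ]
r1 := r1 + r3
  [ 1  0  0  0  -1/3 ]
  [ 0  1  0  0     3 ]
  [ 0  0  1  0    -2 ]
  [ 0  0  0  1  -5/3 ]

[[1, 0, 0, 0, -1/3], [0, 1, 0, 0, 3], [0, 0, 1, 0, -2], [0, 0, 0, 1, -5/3]]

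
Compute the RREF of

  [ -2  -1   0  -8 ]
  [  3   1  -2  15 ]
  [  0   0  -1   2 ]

R1 → -1/2·R1
  [ 1  1/2   0   4 ]
  [ 3    1  -2  15 ]
  [ 0    0  -1   2 ]
R2 → R2 − 3·R1
  [ 1   1/2   0  4 ]
  [ 0  -1/2  -2  3 ]
  [ 0     0  -1  2 ]
R2 → -2·R2
  [ 1  1/2   0   4 ]
  [ 0    1   4  -6 ]
  [ 0    0  -1   2 ]
R3 → -1·R3
  [ 1  1/2  0   4 ]
  [ 0    1  4  -6 ]
  [ 0    0  1  -2 ]
R2 → R2 − 4·R3
  [ 1  1/2  0   4 ]
  [ 0    1  0   2 ]
  [ 0    0  1  -2 ]
R1 → R1 − 1/2·R2
  [ 1  0  0   3 ]
  [ 0  1  0   2 ]
  [ 0  0  1  -2 ]

[[1, 0, 0, 3], [0, 1, 0, 2], [0, 0, 1, -2]]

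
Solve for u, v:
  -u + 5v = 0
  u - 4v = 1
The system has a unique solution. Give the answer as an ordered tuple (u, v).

Form the augmented matrix and row-reduce:
  [ -1   5  |  0 ]
  [  1  -4  |  1 ]
r1 → -1·r1
  [ 1  -5  |  0 ]
  [ 1  -4  |  1 ]
r2 → r2 − r1
  [ 1  -5  |  0 ]
  [ 0   1  |  1 ]
r1 → r1 + 5·r2
  [ 1  0  |  5 ]
  [ 0  1  |  1 ]
Reading off the last column: u = 5, v = 1.

(5, 1)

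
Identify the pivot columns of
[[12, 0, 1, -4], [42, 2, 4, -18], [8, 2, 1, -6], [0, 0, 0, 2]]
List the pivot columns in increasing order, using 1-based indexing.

1, 2, 3, 4

R1 -> 1/12·R1
R2 -> R2 − 42·R1
R3 -> R3 − 8·R1
R2 -> 1/2·R2
R3 -> R3 − 2·R2
R3 -> -6·R3
R4 -> 1/2·R4
R3 -> R3 + 4·R4
R2 -> R2 + 2·R4
R1 -> R1 + 1/3·R4
R2 -> R2 − 1/4·R3
R1 -> R1 − 1/12·R3
Pivot columns are the columns containing a leading 1.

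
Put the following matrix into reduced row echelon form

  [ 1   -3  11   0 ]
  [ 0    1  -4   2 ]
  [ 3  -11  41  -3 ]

r3 -> r3 − 3·r1
  [ 1  -3  11   0 ]
  [ 0   1  -4   2 ]
  [ 0  -2   8  -3 ]
r3 -> r3 + 2·r2
  [ 1  -3  11  0 ]
  [ 0   1  -4  2 ]
  [ 0   0   0  1 ]
r2 -> r2 − 2·r3
  [ 1  -3  11  0 ]
  [ 0   1  -4  0 ]
  [ 0   0   0  1 ]
r1 -> r1 + 3·r2
  [ 1  0  -1  0 ]
  [ 0  1  -4  0 ]
  [ 0  0   0  1 ]

[[1, 0, -1, 0], [0, 1, -4, 0], [0, 0, 0, 1]]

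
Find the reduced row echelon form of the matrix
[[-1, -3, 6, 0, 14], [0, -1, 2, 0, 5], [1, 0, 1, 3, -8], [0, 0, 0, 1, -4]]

R1 := -1·R1
  [ 1   3  -6  0  -14 ]
  [ 0  -1   2  0    5 ]
  [ 1   0   1  3   -8 ]
  [ 0   0   0  1   -4 ]
R3 := R3 − R1
  [ 1   3  -6  0  -14 ]
  [ 0  -1   2  0    5 ]
  [ 0  -3   7  3    6 ]
  [ 0   0   0  1   -4 ]
R2 := -1·R2
  [ 1   3  -6  0  -14 ]
  [ 0   1  -2  0   -5 ]
  [ 0  -3   7  3    6 ]
  [ 0   0   0  1   -4 ]
R3 := R3 + 3·R2
  [ 1  3  -6  0  -14 ]
  [ 0  1  -2  0   -5 ]
  [ 0  0   1  3   -9 ]
  [ 0  0   0  1   -4 ]
R3 := R3 − 3·R4
  [ 1  3  -6  0  -14 ]
  [ 0  1  -2  0   -5 ]
  [ 0  0   1  0    3 ]
  [ 0  0   0  1   -4 ]
R2 := R2 + 2·R3
  [ 1  3  -6  0  -14 ]
  [ 0  1   0  0    1 ]
  [ 0  0   1  0    3 ]
  [ 0  0   0  1   -4 ]
R1 := R1 + 6·R3
  [ 1  3  0  0   4 ]
  [ 0  1  0  0   1 ]
  [ 0  0  1  0   3 ]
  [ 0  0  0  1  -4 ]
R1 := R1 − 3·R2
  [ 1  0  0  0   1 ]
  [ 0  1  0  0   1 ]
  [ 0  0  1  0   3 ]
  [ 0  0  0  1  -4 ]

[[1, 0, 0, 0, 1], [0, 1, 0, 0, 1], [0, 0, 1, 0, 3], [0, 0, 0, 1, -4]]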